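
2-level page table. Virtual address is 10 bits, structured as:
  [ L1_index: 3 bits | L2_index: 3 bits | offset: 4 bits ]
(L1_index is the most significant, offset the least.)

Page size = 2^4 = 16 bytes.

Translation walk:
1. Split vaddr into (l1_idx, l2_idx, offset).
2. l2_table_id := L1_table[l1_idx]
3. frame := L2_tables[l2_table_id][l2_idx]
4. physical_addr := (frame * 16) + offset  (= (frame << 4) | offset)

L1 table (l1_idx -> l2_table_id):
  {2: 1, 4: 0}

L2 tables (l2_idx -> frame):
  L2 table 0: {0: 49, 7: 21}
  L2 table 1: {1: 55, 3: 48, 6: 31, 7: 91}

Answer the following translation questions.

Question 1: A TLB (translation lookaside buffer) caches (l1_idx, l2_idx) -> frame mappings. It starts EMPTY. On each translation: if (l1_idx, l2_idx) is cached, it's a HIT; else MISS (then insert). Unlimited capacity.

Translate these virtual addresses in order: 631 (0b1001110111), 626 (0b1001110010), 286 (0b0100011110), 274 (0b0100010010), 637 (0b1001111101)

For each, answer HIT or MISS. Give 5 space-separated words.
Answer: MISS HIT MISS HIT HIT

Derivation:
vaddr=631: (4,7) not in TLB -> MISS, insert
vaddr=626: (4,7) in TLB -> HIT
vaddr=286: (2,1) not in TLB -> MISS, insert
vaddr=274: (2,1) in TLB -> HIT
vaddr=637: (4,7) in TLB -> HIT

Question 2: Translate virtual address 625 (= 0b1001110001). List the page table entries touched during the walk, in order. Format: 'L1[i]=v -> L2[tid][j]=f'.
Answer: L1[4]=0 -> L2[0][7]=21

Derivation:
vaddr = 625 = 0b1001110001
Split: l1_idx=4, l2_idx=7, offset=1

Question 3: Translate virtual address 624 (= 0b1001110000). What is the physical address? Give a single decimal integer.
vaddr = 624 = 0b1001110000
Split: l1_idx=4, l2_idx=7, offset=0
L1[4] = 0
L2[0][7] = 21
paddr = 21 * 16 + 0 = 336

Answer: 336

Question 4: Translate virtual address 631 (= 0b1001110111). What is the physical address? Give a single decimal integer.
Answer: 343

Derivation:
vaddr = 631 = 0b1001110111
Split: l1_idx=4, l2_idx=7, offset=7
L1[4] = 0
L2[0][7] = 21
paddr = 21 * 16 + 7 = 343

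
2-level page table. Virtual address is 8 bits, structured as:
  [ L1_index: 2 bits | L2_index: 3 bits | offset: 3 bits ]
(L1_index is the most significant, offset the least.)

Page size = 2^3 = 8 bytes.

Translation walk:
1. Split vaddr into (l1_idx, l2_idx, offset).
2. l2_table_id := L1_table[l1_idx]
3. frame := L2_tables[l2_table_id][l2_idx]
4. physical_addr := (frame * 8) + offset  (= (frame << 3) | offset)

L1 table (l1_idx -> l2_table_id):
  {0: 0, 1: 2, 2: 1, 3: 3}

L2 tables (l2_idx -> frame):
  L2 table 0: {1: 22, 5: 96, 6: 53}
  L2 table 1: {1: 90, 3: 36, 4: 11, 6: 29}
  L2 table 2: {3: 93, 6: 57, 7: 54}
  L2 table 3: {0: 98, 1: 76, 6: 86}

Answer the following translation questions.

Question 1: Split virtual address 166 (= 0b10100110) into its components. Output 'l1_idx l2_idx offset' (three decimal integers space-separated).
vaddr = 166 = 0b10100110
  top 2 bits -> l1_idx = 2
  next 3 bits -> l2_idx = 4
  bottom 3 bits -> offset = 6

Answer: 2 4 6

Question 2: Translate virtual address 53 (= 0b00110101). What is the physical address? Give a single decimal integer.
Answer: 429

Derivation:
vaddr = 53 = 0b00110101
Split: l1_idx=0, l2_idx=6, offset=5
L1[0] = 0
L2[0][6] = 53
paddr = 53 * 8 + 5 = 429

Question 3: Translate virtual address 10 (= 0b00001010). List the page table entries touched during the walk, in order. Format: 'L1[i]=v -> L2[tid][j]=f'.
Answer: L1[0]=0 -> L2[0][1]=22

Derivation:
vaddr = 10 = 0b00001010
Split: l1_idx=0, l2_idx=1, offset=2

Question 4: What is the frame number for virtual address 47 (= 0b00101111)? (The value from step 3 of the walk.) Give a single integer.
Answer: 96

Derivation:
vaddr = 47: l1_idx=0, l2_idx=5
L1[0] = 0; L2[0][5] = 96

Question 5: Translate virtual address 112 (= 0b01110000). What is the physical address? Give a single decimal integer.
Answer: 456

Derivation:
vaddr = 112 = 0b01110000
Split: l1_idx=1, l2_idx=6, offset=0
L1[1] = 2
L2[2][6] = 57
paddr = 57 * 8 + 0 = 456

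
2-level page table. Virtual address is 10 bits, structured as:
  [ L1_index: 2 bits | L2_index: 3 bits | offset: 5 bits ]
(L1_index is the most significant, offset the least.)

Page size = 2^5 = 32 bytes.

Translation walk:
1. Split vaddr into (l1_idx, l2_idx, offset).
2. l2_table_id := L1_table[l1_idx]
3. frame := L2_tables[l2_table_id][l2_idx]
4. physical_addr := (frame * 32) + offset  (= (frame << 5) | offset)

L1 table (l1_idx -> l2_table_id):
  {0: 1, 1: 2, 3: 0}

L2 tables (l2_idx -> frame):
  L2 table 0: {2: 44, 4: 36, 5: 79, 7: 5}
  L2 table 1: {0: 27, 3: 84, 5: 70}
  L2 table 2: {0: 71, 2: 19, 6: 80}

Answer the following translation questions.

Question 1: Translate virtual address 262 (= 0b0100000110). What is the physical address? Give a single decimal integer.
vaddr = 262 = 0b0100000110
Split: l1_idx=1, l2_idx=0, offset=6
L1[1] = 2
L2[2][0] = 71
paddr = 71 * 32 + 6 = 2278

Answer: 2278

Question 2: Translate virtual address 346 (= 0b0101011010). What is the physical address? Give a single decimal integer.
Answer: 634

Derivation:
vaddr = 346 = 0b0101011010
Split: l1_idx=1, l2_idx=2, offset=26
L1[1] = 2
L2[2][2] = 19
paddr = 19 * 32 + 26 = 634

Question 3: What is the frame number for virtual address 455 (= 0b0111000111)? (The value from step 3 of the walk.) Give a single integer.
Answer: 80

Derivation:
vaddr = 455: l1_idx=1, l2_idx=6
L1[1] = 2; L2[2][6] = 80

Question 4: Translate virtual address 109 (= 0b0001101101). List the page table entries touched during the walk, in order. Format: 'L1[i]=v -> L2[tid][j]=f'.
Answer: L1[0]=1 -> L2[1][3]=84

Derivation:
vaddr = 109 = 0b0001101101
Split: l1_idx=0, l2_idx=3, offset=13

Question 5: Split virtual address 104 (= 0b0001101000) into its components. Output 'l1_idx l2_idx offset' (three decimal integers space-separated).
Answer: 0 3 8

Derivation:
vaddr = 104 = 0b0001101000
  top 2 bits -> l1_idx = 0
  next 3 bits -> l2_idx = 3
  bottom 5 bits -> offset = 8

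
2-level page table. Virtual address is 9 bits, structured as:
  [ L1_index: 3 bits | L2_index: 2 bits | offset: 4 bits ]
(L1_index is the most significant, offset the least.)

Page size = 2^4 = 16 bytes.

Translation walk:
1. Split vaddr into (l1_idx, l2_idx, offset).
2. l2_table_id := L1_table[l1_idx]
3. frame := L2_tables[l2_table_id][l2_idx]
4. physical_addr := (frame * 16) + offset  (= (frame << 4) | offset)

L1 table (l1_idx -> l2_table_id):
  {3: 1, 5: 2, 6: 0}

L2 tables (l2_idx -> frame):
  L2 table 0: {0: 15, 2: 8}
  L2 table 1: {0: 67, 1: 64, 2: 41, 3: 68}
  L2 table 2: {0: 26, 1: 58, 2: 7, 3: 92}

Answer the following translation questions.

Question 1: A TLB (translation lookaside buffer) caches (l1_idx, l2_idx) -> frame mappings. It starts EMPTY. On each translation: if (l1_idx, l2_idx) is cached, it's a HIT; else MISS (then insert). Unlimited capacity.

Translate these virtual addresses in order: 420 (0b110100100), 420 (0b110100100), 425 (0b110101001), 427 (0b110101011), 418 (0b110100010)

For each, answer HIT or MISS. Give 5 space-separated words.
vaddr=420: (6,2) not in TLB -> MISS, insert
vaddr=420: (6,2) in TLB -> HIT
vaddr=425: (6,2) in TLB -> HIT
vaddr=427: (6,2) in TLB -> HIT
vaddr=418: (6,2) in TLB -> HIT

Answer: MISS HIT HIT HIT HIT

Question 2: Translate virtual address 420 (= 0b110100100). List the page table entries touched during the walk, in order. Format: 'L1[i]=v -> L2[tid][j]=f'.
vaddr = 420 = 0b110100100
Split: l1_idx=6, l2_idx=2, offset=4

Answer: L1[6]=0 -> L2[0][2]=8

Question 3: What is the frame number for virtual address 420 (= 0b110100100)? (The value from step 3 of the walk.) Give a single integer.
Answer: 8

Derivation:
vaddr = 420: l1_idx=6, l2_idx=2
L1[6] = 0; L2[0][2] = 8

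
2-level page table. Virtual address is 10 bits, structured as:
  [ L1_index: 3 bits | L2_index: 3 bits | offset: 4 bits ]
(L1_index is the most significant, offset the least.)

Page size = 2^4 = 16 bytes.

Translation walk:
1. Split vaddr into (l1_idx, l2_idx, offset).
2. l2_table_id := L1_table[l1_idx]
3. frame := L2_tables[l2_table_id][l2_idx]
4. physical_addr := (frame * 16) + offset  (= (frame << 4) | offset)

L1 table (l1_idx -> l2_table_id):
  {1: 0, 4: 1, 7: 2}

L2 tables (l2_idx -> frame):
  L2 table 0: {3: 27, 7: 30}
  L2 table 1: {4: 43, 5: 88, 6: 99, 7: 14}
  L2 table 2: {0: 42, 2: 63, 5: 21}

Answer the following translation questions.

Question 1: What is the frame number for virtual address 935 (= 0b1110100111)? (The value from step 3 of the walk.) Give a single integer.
vaddr = 935: l1_idx=7, l2_idx=2
L1[7] = 2; L2[2][2] = 63

Answer: 63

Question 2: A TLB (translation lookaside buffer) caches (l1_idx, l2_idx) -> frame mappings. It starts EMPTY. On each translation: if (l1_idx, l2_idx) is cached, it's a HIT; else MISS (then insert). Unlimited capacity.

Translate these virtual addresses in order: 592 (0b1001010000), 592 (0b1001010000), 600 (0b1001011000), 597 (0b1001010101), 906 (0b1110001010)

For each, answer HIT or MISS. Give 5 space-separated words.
Answer: MISS HIT HIT HIT MISS

Derivation:
vaddr=592: (4,5) not in TLB -> MISS, insert
vaddr=592: (4,5) in TLB -> HIT
vaddr=600: (4,5) in TLB -> HIT
vaddr=597: (4,5) in TLB -> HIT
vaddr=906: (7,0) not in TLB -> MISS, insert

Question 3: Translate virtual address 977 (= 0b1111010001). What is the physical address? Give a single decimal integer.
Answer: 337

Derivation:
vaddr = 977 = 0b1111010001
Split: l1_idx=7, l2_idx=5, offset=1
L1[7] = 2
L2[2][5] = 21
paddr = 21 * 16 + 1 = 337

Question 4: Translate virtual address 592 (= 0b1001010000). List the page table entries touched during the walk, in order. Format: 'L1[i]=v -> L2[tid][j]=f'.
vaddr = 592 = 0b1001010000
Split: l1_idx=4, l2_idx=5, offset=0

Answer: L1[4]=1 -> L2[1][5]=88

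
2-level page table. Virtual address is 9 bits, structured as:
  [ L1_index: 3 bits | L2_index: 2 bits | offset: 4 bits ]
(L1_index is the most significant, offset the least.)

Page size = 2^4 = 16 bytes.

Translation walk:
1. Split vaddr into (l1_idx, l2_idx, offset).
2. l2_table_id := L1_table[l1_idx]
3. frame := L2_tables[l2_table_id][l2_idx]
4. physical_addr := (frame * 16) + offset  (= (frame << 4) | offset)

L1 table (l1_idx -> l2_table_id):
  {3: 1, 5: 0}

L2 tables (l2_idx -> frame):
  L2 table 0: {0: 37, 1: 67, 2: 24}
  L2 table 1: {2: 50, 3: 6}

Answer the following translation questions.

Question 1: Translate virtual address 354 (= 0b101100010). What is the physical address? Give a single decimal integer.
Answer: 386

Derivation:
vaddr = 354 = 0b101100010
Split: l1_idx=5, l2_idx=2, offset=2
L1[5] = 0
L2[0][2] = 24
paddr = 24 * 16 + 2 = 386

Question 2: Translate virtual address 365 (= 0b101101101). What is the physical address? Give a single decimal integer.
vaddr = 365 = 0b101101101
Split: l1_idx=5, l2_idx=2, offset=13
L1[5] = 0
L2[0][2] = 24
paddr = 24 * 16 + 13 = 397

Answer: 397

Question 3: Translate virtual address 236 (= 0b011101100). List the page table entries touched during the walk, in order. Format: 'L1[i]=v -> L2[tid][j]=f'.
Answer: L1[3]=1 -> L2[1][2]=50

Derivation:
vaddr = 236 = 0b011101100
Split: l1_idx=3, l2_idx=2, offset=12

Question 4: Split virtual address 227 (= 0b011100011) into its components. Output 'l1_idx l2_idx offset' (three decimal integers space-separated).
Answer: 3 2 3

Derivation:
vaddr = 227 = 0b011100011
  top 3 bits -> l1_idx = 3
  next 2 bits -> l2_idx = 2
  bottom 4 bits -> offset = 3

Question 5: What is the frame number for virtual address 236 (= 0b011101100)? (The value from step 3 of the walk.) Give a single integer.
Answer: 50

Derivation:
vaddr = 236: l1_idx=3, l2_idx=2
L1[3] = 1; L2[1][2] = 50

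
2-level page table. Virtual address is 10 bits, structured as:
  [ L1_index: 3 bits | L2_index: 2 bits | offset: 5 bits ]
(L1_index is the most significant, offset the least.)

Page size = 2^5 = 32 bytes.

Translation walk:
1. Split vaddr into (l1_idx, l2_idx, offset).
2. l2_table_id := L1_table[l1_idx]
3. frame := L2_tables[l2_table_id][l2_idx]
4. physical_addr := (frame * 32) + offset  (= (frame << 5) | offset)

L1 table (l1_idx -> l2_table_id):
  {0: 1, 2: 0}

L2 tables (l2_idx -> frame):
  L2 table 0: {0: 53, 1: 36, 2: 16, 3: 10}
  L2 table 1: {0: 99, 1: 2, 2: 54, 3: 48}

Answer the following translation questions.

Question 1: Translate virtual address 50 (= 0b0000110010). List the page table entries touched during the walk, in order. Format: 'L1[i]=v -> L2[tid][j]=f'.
vaddr = 50 = 0b0000110010
Split: l1_idx=0, l2_idx=1, offset=18

Answer: L1[0]=1 -> L2[1][1]=2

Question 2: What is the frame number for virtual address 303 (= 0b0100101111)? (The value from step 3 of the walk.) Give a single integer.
Answer: 36

Derivation:
vaddr = 303: l1_idx=2, l2_idx=1
L1[2] = 0; L2[0][1] = 36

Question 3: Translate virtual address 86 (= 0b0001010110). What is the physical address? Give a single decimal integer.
Answer: 1750

Derivation:
vaddr = 86 = 0b0001010110
Split: l1_idx=0, l2_idx=2, offset=22
L1[0] = 1
L2[1][2] = 54
paddr = 54 * 32 + 22 = 1750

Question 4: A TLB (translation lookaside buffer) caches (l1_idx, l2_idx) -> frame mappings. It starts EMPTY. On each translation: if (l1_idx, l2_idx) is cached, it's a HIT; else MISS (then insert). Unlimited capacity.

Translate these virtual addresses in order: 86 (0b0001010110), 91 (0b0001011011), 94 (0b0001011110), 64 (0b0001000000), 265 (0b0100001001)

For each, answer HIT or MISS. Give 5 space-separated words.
vaddr=86: (0,2) not in TLB -> MISS, insert
vaddr=91: (0,2) in TLB -> HIT
vaddr=94: (0,2) in TLB -> HIT
vaddr=64: (0,2) in TLB -> HIT
vaddr=265: (2,0) not in TLB -> MISS, insert

Answer: MISS HIT HIT HIT MISS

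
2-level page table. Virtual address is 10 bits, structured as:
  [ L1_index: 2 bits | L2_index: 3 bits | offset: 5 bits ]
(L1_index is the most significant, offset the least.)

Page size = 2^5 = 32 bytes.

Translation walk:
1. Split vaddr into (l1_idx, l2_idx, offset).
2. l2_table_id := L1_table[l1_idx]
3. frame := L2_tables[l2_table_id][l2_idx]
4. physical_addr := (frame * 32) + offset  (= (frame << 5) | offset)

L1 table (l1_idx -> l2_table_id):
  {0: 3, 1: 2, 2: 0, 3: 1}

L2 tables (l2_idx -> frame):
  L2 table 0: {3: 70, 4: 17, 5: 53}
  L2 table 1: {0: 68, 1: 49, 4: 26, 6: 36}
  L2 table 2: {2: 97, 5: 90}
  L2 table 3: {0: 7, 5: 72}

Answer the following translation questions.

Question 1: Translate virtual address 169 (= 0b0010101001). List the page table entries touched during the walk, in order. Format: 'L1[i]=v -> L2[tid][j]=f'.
Answer: L1[0]=3 -> L2[3][5]=72

Derivation:
vaddr = 169 = 0b0010101001
Split: l1_idx=0, l2_idx=5, offset=9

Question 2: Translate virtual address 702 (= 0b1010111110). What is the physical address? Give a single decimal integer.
vaddr = 702 = 0b1010111110
Split: l1_idx=2, l2_idx=5, offset=30
L1[2] = 0
L2[0][5] = 53
paddr = 53 * 32 + 30 = 1726

Answer: 1726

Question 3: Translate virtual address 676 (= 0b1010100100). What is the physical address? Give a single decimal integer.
vaddr = 676 = 0b1010100100
Split: l1_idx=2, l2_idx=5, offset=4
L1[2] = 0
L2[0][5] = 53
paddr = 53 * 32 + 4 = 1700

Answer: 1700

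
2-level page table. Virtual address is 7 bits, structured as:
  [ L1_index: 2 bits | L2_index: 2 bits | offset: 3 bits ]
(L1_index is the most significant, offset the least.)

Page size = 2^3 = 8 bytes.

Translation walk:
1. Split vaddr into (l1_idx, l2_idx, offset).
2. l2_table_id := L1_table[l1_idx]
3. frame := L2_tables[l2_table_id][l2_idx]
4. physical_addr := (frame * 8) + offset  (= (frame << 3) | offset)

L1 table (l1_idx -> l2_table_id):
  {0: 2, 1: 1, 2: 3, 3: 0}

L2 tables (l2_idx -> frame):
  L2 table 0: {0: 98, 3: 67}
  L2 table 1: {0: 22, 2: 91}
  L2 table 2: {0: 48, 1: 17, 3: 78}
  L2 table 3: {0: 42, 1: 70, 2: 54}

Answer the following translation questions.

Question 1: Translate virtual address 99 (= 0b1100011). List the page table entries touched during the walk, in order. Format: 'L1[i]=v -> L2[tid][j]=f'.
vaddr = 99 = 0b1100011
Split: l1_idx=3, l2_idx=0, offset=3

Answer: L1[3]=0 -> L2[0][0]=98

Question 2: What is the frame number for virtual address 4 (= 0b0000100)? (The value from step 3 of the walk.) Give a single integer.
vaddr = 4: l1_idx=0, l2_idx=0
L1[0] = 2; L2[2][0] = 48

Answer: 48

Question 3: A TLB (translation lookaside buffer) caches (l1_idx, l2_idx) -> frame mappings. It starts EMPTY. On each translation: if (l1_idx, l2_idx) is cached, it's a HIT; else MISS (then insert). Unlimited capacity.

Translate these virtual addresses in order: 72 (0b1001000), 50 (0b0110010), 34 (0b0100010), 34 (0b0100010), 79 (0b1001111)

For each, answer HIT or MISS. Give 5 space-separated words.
Answer: MISS MISS MISS HIT HIT

Derivation:
vaddr=72: (2,1) not in TLB -> MISS, insert
vaddr=50: (1,2) not in TLB -> MISS, insert
vaddr=34: (1,0) not in TLB -> MISS, insert
vaddr=34: (1,0) in TLB -> HIT
vaddr=79: (2,1) in TLB -> HIT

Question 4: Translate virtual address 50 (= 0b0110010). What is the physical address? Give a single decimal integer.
vaddr = 50 = 0b0110010
Split: l1_idx=1, l2_idx=2, offset=2
L1[1] = 1
L2[1][2] = 91
paddr = 91 * 8 + 2 = 730

Answer: 730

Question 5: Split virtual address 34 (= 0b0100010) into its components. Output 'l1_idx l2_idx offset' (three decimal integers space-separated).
Answer: 1 0 2

Derivation:
vaddr = 34 = 0b0100010
  top 2 bits -> l1_idx = 1
  next 2 bits -> l2_idx = 0
  bottom 3 bits -> offset = 2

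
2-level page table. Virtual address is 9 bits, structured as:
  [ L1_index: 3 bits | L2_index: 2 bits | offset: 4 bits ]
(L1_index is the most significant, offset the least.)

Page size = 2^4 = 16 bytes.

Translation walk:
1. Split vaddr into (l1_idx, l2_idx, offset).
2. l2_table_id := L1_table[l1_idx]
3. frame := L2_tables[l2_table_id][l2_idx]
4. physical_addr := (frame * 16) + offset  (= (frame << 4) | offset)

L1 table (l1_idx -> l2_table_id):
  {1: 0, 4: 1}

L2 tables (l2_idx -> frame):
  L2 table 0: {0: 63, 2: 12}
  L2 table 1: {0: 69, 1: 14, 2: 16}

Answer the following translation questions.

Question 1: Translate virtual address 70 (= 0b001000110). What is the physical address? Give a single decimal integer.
Answer: 1014

Derivation:
vaddr = 70 = 0b001000110
Split: l1_idx=1, l2_idx=0, offset=6
L1[1] = 0
L2[0][0] = 63
paddr = 63 * 16 + 6 = 1014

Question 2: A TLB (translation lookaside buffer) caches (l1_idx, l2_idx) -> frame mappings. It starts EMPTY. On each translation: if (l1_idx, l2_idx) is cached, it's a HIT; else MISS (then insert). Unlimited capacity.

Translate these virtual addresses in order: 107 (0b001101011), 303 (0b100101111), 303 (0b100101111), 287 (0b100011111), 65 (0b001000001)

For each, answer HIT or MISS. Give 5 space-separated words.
vaddr=107: (1,2) not in TLB -> MISS, insert
vaddr=303: (4,2) not in TLB -> MISS, insert
vaddr=303: (4,2) in TLB -> HIT
vaddr=287: (4,1) not in TLB -> MISS, insert
vaddr=65: (1,0) not in TLB -> MISS, insert

Answer: MISS MISS HIT MISS MISS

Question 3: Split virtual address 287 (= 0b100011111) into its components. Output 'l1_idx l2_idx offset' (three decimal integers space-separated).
Answer: 4 1 15

Derivation:
vaddr = 287 = 0b100011111
  top 3 bits -> l1_idx = 4
  next 2 bits -> l2_idx = 1
  bottom 4 bits -> offset = 15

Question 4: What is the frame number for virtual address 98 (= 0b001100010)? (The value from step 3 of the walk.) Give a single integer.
Answer: 12

Derivation:
vaddr = 98: l1_idx=1, l2_idx=2
L1[1] = 0; L2[0][2] = 12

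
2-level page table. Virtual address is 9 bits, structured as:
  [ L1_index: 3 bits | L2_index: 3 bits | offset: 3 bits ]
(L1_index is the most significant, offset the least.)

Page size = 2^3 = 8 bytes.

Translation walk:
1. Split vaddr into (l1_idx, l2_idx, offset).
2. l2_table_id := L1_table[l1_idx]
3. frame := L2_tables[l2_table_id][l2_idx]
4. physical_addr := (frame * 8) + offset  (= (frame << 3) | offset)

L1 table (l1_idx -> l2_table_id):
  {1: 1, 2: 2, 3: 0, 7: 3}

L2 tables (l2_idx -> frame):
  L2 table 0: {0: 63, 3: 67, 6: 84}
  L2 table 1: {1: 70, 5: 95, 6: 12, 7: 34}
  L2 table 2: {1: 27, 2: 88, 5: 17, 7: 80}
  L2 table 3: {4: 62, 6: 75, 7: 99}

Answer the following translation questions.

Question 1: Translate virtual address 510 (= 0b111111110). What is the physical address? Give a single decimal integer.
Answer: 798

Derivation:
vaddr = 510 = 0b111111110
Split: l1_idx=7, l2_idx=7, offset=6
L1[7] = 3
L2[3][7] = 99
paddr = 99 * 8 + 6 = 798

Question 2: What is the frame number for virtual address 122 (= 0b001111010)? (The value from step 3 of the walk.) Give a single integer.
Answer: 34

Derivation:
vaddr = 122: l1_idx=1, l2_idx=7
L1[1] = 1; L2[1][7] = 34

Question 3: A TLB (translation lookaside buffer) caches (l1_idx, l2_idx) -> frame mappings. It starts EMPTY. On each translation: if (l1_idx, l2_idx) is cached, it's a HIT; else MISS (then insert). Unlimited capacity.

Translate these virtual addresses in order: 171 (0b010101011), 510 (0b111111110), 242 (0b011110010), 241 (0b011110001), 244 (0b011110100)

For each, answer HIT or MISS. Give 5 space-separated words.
Answer: MISS MISS MISS HIT HIT

Derivation:
vaddr=171: (2,5) not in TLB -> MISS, insert
vaddr=510: (7,7) not in TLB -> MISS, insert
vaddr=242: (3,6) not in TLB -> MISS, insert
vaddr=241: (3,6) in TLB -> HIT
vaddr=244: (3,6) in TLB -> HIT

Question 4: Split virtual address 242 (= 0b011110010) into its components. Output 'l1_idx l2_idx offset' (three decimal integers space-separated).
Answer: 3 6 2

Derivation:
vaddr = 242 = 0b011110010
  top 3 bits -> l1_idx = 3
  next 3 bits -> l2_idx = 6
  bottom 3 bits -> offset = 2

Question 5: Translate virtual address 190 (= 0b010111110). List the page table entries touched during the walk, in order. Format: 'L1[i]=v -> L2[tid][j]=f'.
Answer: L1[2]=2 -> L2[2][7]=80

Derivation:
vaddr = 190 = 0b010111110
Split: l1_idx=2, l2_idx=7, offset=6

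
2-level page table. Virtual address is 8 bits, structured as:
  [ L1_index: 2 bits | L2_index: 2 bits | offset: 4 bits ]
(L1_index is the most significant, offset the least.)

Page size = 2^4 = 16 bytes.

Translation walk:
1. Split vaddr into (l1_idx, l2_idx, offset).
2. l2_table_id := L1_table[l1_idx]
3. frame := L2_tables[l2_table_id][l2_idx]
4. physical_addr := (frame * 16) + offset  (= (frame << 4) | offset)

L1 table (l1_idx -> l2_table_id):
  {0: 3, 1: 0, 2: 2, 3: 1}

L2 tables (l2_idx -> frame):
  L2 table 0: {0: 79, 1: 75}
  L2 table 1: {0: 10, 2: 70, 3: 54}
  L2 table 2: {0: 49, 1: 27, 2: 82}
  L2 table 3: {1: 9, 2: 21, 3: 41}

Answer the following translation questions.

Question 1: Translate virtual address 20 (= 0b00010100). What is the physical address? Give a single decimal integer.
Answer: 148

Derivation:
vaddr = 20 = 0b00010100
Split: l1_idx=0, l2_idx=1, offset=4
L1[0] = 3
L2[3][1] = 9
paddr = 9 * 16 + 4 = 148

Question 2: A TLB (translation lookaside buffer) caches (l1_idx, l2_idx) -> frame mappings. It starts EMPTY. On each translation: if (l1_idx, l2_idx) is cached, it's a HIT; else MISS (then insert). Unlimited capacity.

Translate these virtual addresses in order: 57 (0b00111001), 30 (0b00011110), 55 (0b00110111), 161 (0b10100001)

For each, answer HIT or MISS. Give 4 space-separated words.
Answer: MISS MISS HIT MISS

Derivation:
vaddr=57: (0,3) not in TLB -> MISS, insert
vaddr=30: (0,1) not in TLB -> MISS, insert
vaddr=55: (0,3) in TLB -> HIT
vaddr=161: (2,2) not in TLB -> MISS, insert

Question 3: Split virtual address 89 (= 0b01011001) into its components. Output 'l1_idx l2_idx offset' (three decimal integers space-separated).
Answer: 1 1 9

Derivation:
vaddr = 89 = 0b01011001
  top 2 bits -> l1_idx = 1
  next 2 bits -> l2_idx = 1
  bottom 4 bits -> offset = 9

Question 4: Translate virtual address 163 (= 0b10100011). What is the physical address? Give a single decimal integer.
Answer: 1315

Derivation:
vaddr = 163 = 0b10100011
Split: l1_idx=2, l2_idx=2, offset=3
L1[2] = 2
L2[2][2] = 82
paddr = 82 * 16 + 3 = 1315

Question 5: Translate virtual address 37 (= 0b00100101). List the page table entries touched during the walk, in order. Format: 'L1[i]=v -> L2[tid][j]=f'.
Answer: L1[0]=3 -> L2[3][2]=21

Derivation:
vaddr = 37 = 0b00100101
Split: l1_idx=0, l2_idx=2, offset=5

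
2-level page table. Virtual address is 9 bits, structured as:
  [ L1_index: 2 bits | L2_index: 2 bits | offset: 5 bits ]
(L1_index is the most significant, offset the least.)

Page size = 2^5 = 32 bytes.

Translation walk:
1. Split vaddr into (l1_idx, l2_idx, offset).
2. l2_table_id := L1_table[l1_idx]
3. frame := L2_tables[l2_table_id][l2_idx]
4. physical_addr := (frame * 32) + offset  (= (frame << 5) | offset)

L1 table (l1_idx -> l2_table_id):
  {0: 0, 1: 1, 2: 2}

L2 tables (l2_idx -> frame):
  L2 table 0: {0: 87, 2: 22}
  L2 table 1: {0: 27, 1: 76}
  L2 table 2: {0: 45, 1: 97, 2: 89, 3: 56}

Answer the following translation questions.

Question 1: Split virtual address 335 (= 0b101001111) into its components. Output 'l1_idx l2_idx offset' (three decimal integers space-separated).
Answer: 2 2 15

Derivation:
vaddr = 335 = 0b101001111
  top 2 bits -> l1_idx = 2
  next 2 bits -> l2_idx = 2
  bottom 5 bits -> offset = 15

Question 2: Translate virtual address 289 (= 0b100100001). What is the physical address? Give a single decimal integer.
vaddr = 289 = 0b100100001
Split: l1_idx=2, l2_idx=1, offset=1
L1[2] = 2
L2[2][1] = 97
paddr = 97 * 32 + 1 = 3105

Answer: 3105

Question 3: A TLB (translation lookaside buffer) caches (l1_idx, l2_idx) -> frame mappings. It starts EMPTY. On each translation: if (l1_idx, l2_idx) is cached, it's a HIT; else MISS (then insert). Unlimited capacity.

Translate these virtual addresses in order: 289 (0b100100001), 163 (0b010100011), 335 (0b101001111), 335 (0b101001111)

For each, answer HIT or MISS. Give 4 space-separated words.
Answer: MISS MISS MISS HIT

Derivation:
vaddr=289: (2,1) not in TLB -> MISS, insert
vaddr=163: (1,1) not in TLB -> MISS, insert
vaddr=335: (2,2) not in TLB -> MISS, insert
vaddr=335: (2,2) in TLB -> HIT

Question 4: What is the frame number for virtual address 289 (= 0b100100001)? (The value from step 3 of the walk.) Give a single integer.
vaddr = 289: l1_idx=2, l2_idx=1
L1[2] = 2; L2[2][1] = 97

Answer: 97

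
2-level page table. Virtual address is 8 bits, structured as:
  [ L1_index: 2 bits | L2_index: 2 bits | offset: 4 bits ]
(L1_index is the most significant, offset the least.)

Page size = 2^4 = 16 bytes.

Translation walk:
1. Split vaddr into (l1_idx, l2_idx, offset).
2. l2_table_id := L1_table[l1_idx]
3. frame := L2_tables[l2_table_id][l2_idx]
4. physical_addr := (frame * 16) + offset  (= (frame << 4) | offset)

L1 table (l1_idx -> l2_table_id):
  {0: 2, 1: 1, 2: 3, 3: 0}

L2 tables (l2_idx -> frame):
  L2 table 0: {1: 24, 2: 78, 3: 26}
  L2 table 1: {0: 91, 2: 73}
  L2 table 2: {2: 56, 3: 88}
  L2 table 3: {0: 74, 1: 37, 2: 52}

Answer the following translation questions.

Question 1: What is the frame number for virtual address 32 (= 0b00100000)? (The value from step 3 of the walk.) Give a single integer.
Answer: 56

Derivation:
vaddr = 32: l1_idx=0, l2_idx=2
L1[0] = 2; L2[2][2] = 56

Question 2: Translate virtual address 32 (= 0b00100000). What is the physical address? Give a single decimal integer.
vaddr = 32 = 0b00100000
Split: l1_idx=0, l2_idx=2, offset=0
L1[0] = 2
L2[2][2] = 56
paddr = 56 * 16 + 0 = 896

Answer: 896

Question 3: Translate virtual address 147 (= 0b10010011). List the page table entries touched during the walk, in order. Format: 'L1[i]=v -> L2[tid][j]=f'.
vaddr = 147 = 0b10010011
Split: l1_idx=2, l2_idx=1, offset=3

Answer: L1[2]=3 -> L2[3][1]=37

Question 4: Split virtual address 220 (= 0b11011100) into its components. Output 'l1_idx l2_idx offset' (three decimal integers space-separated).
vaddr = 220 = 0b11011100
  top 2 bits -> l1_idx = 3
  next 2 bits -> l2_idx = 1
  bottom 4 bits -> offset = 12

Answer: 3 1 12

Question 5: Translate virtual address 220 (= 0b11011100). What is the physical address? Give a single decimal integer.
vaddr = 220 = 0b11011100
Split: l1_idx=3, l2_idx=1, offset=12
L1[3] = 0
L2[0][1] = 24
paddr = 24 * 16 + 12 = 396

Answer: 396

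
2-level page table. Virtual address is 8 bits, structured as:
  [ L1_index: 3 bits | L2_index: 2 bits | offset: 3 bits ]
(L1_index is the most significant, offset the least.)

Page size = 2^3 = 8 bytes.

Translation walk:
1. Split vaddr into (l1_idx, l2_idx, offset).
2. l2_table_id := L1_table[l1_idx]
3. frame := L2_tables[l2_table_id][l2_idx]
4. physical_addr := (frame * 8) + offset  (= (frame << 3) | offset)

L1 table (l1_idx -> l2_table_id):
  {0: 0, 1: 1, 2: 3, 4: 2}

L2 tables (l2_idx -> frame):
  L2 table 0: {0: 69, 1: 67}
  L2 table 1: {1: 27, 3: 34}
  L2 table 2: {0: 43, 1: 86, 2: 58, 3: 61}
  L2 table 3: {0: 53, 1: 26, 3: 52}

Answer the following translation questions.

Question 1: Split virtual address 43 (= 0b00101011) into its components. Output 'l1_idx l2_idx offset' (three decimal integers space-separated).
vaddr = 43 = 0b00101011
  top 3 bits -> l1_idx = 1
  next 2 bits -> l2_idx = 1
  bottom 3 bits -> offset = 3

Answer: 1 1 3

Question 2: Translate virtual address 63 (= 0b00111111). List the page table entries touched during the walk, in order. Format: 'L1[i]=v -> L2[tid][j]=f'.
vaddr = 63 = 0b00111111
Split: l1_idx=1, l2_idx=3, offset=7

Answer: L1[1]=1 -> L2[1][3]=34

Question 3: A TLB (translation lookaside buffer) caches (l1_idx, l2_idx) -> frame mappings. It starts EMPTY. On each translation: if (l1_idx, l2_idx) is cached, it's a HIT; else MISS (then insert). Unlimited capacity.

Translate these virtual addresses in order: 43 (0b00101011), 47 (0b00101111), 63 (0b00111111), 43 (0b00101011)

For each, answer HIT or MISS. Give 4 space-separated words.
vaddr=43: (1,1) not in TLB -> MISS, insert
vaddr=47: (1,1) in TLB -> HIT
vaddr=63: (1,3) not in TLB -> MISS, insert
vaddr=43: (1,1) in TLB -> HIT

Answer: MISS HIT MISS HIT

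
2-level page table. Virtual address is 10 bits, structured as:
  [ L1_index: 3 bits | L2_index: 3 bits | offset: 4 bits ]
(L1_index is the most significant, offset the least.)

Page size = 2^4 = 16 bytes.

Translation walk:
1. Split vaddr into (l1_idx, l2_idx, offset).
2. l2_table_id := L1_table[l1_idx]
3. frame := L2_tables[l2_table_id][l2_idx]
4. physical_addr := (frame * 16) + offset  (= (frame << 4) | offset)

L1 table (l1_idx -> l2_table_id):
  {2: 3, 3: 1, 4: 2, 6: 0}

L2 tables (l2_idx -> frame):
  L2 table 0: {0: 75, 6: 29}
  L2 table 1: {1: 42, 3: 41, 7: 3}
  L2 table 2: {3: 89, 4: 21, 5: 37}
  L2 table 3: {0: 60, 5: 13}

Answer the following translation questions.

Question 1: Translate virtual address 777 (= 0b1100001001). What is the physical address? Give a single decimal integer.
vaddr = 777 = 0b1100001001
Split: l1_idx=6, l2_idx=0, offset=9
L1[6] = 0
L2[0][0] = 75
paddr = 75 * 16 + 9 = 1209

Answer: 1209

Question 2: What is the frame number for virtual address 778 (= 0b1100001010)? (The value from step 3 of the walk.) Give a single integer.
Answer: 75

Derivation:
vaddr = 778: l1_idx=6, l2_idx=0
L1[6] = 0; L2[0][0] = 75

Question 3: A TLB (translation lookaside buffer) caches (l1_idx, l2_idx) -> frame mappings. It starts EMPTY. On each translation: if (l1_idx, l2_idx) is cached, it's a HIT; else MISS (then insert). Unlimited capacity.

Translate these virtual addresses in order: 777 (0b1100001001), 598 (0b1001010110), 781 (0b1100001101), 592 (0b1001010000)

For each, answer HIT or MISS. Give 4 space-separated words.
Answer: MISS MISS HIT HIT

Derivation:
vaddr=777: (6,0) not in TLB -> MISS, insert
vaddr=598: (4,5) not in TLB -> MISS, insert
vaddr=781: (6,0) in TLB -> HIT
vaddr=592: (4,5) in TLB -> HIT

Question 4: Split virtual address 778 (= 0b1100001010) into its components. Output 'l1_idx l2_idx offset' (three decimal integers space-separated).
Answer: 6 0 10

Derivation:
vaddr = 778 = 0b1100001010
  top 3 bits -> l1_idx = 6
  next 3 bits -> l2_idx = 0
  bottom 4 bits -> offset = 10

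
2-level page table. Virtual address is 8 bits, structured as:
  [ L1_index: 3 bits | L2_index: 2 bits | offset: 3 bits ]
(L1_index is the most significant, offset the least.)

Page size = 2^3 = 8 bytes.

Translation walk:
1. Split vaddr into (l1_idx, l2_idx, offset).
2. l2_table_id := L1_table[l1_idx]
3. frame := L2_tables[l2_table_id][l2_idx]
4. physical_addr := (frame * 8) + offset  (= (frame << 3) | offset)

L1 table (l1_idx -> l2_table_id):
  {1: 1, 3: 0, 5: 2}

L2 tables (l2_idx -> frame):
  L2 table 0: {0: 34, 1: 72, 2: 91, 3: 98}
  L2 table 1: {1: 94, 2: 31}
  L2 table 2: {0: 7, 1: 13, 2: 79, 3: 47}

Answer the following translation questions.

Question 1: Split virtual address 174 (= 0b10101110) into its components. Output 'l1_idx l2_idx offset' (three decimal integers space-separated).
Answer: 5 1 6

Derivation:
vaddr = 174 = 0b10101110
  top 3 bits -> l1_idx = 5
  next 2 bits -> l2_idx = 1
  bottom 3 bits -> offset = 6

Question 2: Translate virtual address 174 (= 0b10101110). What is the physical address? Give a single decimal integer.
vaddr = 174 = 0b10101110
Split: l1_idx=5, l2_idx=1, offset=6
L1[5] = 2
L2[2][1] = 13
paddr = 13 * 8 + 6 = 110

Answer: 110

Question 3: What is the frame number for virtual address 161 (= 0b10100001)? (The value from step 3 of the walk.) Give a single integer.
vaddr = 161: l1_idx=5, l2_idx=0
L1[5] = 2; L2[2][0] = 7

Answer: 7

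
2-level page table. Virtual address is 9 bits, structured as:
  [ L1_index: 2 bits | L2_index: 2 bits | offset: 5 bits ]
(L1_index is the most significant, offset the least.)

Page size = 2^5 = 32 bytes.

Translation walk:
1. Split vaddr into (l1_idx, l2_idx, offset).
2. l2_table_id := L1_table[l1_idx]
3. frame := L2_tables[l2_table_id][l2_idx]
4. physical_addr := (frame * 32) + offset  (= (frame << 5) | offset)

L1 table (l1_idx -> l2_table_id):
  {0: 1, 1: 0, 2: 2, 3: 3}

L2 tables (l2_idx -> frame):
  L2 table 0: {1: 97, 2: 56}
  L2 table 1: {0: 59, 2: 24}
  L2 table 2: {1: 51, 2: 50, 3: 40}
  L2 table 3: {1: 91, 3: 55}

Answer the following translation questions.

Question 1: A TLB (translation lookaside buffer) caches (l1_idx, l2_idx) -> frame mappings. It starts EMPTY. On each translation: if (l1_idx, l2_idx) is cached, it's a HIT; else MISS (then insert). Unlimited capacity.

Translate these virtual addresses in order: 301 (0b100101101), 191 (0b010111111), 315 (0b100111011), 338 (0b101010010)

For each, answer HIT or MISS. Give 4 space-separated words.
vaddr=301: (2,1) not in TLB -> MISS, insert
vaddr=191: (1,1) not in TLB -> MISS, insert
vaddr=315: (2,1) in TLB -> HIT
vaddr=338: (2,2) not in TLB -> MISS, insert

Answer: MISS MISS HIT MISS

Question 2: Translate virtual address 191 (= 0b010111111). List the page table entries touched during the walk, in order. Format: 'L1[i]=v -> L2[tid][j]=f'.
vaddr = 191 = 0b010111111
Split: l1_idx=1, l2_idx=1, offset=31

Answer: L1[1]=0 -> L2[0][1]=97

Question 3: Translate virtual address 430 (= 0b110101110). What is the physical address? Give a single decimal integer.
vaddr = 430 = 0b110101110
Split: l1_idx=3, l2_idx=1, offset=14
L1[3] = 3
L2[3][1] = 91
paddr = 91 * 32 + 14 = 2926

Answer: 2926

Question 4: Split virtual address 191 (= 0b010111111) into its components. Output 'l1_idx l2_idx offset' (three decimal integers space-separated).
Answer: 1 1 31

Derivation:
vaddr = 191 = 0b010111111
  top 2 bits -> l1_idx = 1
  next 2 bits -> l2_idx = 1
  bottom 5 bits -> offset = 31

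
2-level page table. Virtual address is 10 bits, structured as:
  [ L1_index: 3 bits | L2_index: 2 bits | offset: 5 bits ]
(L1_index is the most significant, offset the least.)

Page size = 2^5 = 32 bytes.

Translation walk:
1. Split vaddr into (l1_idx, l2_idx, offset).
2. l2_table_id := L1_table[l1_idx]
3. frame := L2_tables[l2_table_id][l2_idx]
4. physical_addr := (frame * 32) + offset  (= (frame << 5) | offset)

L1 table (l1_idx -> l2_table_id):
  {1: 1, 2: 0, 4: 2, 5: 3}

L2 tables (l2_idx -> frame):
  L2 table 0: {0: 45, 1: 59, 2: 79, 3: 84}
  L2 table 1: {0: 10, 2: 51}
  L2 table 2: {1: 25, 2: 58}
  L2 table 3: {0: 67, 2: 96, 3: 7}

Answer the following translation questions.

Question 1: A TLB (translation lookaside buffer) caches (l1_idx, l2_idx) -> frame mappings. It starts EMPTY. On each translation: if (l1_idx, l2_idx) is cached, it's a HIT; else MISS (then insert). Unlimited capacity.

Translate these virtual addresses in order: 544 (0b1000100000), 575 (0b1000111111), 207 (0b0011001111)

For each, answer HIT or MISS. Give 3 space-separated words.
vaddr=544: (4,1) not in TLB -> MISS, insert
vaddr=575: (4,1) in TLB -> HIT
vaddr=207: (1,2) not in TLB -> MISS, insert

Answer: MISS HIT MISS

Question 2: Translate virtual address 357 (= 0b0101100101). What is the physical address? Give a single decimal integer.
vaddr = 357 = 0b0101100101
Split: l1_idx=2, l2_idx=3, offset=5
L1[2] = 0
L2[0][3] = 84
paddr = 84 * 32 + 5 = 2693

Answer: 2693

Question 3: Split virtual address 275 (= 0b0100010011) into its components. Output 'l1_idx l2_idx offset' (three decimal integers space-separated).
vaddr = 275 = 0b0100010011
  top 3 bits -> l1_idx = 2
  next 2 bits -> l2_idx = 0
  bottom 5 bits -> offset = 19

Answer: 2 0 19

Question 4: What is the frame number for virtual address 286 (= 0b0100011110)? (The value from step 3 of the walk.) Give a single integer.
Answer: 45

Derivation:
vaddr = 286: l1_idx=2, l2_idx=0
L1[2] = 0; L2[0][0] = 45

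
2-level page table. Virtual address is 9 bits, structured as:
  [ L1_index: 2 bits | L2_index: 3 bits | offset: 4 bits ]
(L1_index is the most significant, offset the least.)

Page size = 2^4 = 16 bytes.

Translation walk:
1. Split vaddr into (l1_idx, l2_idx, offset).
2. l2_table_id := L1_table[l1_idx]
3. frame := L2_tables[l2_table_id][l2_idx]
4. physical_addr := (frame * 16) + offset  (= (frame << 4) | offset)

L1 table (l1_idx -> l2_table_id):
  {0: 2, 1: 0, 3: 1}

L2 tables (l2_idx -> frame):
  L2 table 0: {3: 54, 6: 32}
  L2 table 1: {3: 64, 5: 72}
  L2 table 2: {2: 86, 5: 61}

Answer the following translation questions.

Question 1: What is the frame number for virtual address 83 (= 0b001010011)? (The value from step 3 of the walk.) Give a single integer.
vaddr = 83: l1_idx=0, l2_idx=5
L1[0] = 2; L2[2][5] = 61

Answer: 61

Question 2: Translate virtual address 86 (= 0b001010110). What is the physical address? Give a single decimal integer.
vaddr = 86 = 0b001010110
Split: l1_idx=0, l2_idx=5, offset=6
L1[0] = 2
L2[2][5] = 61
paddr = 61 * 16 + 6 = 982

Answer: 982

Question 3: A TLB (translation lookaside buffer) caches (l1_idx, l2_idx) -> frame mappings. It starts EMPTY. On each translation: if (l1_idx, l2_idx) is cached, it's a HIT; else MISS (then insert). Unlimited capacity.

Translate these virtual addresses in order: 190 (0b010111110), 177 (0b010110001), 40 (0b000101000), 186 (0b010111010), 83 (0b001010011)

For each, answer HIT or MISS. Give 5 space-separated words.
vaddr=190: (1,3) not in TLB -> MISS, insert
vaddr=177: (1,3) in TLB -> HIT
vaddr=40: (0,2) not in TLB -> MISS, insert
vaddr=186: (1,3) in TLB -> HIT
vaddr=83: (0,5) not in TLB -> MISS, insert

Answer: MISS HIT MISS HIT MISS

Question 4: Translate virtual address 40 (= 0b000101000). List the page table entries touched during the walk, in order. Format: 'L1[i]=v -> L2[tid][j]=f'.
vaddr = 40 = 0b000101000
Split: l1_idx=0, l2_idx=2, offset=8

Answer: L1[0]=2 -> L2[2][2]=86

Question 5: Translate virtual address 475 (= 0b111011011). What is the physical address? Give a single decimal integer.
Answer: 1163

Derivation:
vaddr = 475 = 0b111011011
Split: l1_idx=3, l2_idx=5, offset=11
L1[3] = 1
L2[1][5] = 72
paddr = 72 * 16 + 11 = 1163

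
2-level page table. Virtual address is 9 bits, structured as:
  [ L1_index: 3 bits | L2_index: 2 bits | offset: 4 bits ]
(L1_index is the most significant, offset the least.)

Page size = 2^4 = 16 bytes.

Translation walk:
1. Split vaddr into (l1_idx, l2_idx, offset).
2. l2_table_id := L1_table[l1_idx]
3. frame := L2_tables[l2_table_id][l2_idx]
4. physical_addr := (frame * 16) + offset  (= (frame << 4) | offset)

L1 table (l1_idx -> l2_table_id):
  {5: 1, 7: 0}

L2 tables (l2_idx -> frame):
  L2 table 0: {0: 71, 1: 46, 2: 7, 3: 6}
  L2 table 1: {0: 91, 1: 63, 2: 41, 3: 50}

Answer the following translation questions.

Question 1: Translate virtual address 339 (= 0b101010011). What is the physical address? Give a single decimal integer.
Answer: 1011

Derivation:
vaddr = 339 = 0b101010011
Split: l1_idx=5, l2_idx=1, offset=3
L1[5] = 1
L2[1][1] = 63
paddr = 63 * 16 + 3 = 1011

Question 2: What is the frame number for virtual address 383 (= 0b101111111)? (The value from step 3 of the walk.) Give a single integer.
vaddr = 383: l1_idx=5, l2_idx=3
L1[5] = 1; L2[1][3] = 50

Answer: 50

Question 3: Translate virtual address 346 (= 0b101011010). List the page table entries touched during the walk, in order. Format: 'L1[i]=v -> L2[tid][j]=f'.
Answer: L1[5]=1 -> L2[1][1]=63

Derivation:
vaddr = 346 = 0b101011010
Split: l1_idx=5, l2_idx=1, offset=10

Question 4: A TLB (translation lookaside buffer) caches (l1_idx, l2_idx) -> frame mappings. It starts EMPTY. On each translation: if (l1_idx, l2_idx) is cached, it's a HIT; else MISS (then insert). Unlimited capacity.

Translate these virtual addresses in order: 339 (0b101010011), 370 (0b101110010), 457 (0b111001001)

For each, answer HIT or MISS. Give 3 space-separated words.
vaddr=339: (5,1) not in TLB -> MISS, insert
vaddr=370: (5,3) not in TLB -> MISS, insert
vaddr=457: (7,0) not in TLB -> MISS, insert

Answer: MISS MISS MISS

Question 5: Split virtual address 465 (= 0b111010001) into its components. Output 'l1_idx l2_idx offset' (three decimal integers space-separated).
Answer: 7 1 1

Derivation:
vaddr = 465 = 0b111010001
  top 3 bits -> l1_idx = 7
  next 2 bits -> l2_idx = 1
  bottom 4 bits -> offset = 1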